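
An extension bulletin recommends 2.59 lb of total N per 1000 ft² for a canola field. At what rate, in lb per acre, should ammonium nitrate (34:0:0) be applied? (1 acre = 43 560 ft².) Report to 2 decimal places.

331.82 lb of product per acre

Product per 1000 ft² = 2.59 / 34% = 7.61765 lb.
Convert to per acre: 7.61765 × 43.56 = 331.8247 lb.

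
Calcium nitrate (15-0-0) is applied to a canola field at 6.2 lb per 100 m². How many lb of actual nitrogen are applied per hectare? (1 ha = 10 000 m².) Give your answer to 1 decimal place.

nitrogen per 100 m² = 6.2 × 15% = 0.93 lb.
Convert to per hectare: 0.93 × 100 = 93 lb.

93.0 lb N per hectare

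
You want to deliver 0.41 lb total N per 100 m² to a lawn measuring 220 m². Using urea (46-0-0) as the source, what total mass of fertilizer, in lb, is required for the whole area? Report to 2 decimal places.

Product per 100 m² = 0.41 / 46% = 0.891304 lb.
Total product = 0.891304 × 220 / 100 = 1.96087 lb.

1.96 lb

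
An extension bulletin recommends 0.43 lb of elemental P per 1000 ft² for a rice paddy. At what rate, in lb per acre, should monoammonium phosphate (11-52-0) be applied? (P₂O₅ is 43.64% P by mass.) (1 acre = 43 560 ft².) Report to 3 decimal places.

As P₂O₅: 0.43 / 0.4364 = 0.985335 lb per 1000 ft².
Product per 1000 ft² = 0.985335 / 52% = 1.89487 lb.
Convert to per acre: 1.89487 × 43.56 = 82.5407 lb.

82.541 lb of product per acre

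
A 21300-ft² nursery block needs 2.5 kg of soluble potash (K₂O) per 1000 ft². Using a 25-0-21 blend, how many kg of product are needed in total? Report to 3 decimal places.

Product per 1000 ft² = 2.5 / 21% = 11.9048 kg.
Total product = 11.9048 × 21300 / 1000 = 253.5714 kg.

253.571 kg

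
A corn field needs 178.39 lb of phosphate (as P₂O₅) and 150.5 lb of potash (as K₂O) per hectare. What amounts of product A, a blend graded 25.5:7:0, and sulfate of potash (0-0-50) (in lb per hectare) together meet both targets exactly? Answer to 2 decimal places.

2548.43 lb product A, 301.00 lb sulfate of potash

With a, b = lb per hectare of product A and sulfate of potash:
P₂O₅: 0.07·a + 0·b = 178.39
K₂O: 0·a + 0.5·b = 150.5
Solving simultaneously: a = 2548.429, b = 301.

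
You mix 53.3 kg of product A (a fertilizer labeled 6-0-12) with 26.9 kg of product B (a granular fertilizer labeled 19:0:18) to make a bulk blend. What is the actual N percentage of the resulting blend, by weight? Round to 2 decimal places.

Total mass = 53.3 + 26.9 = 80.2 kg.
N mass = 6%×53.3 + 19%×26.9 = 8.309 kg.
% N = 8.309 / 80.2 = 10.3603%.

10.36% N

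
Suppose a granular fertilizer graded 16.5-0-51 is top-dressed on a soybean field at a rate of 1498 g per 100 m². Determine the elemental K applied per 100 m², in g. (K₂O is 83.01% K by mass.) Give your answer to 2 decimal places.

K₂O per 100 m² = 1498 × 51% = 763.98 g.
Elemental K = 763.98 × 0.8301 = 634.1798 g per 100 m².

634.18 g K per hundred sq m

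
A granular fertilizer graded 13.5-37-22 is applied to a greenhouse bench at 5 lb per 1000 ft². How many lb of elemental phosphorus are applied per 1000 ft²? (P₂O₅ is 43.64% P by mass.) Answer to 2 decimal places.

P₂O₅ per 1000 ft² = 5 × 37% = 1.85 lb.
Elemental P = 1.85 × 0.4364 = 0.80734 lb per 1000 ft².

0.81 lb P per thousand sq ft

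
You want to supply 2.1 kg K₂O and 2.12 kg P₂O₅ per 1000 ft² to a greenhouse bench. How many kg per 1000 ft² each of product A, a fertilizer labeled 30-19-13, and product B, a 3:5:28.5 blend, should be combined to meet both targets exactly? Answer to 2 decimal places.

10.48 kg product A, 2.59 kg product B

Let a = kg of product A, b = kg of product B (per 1000 ft²).
K₂O: 0.13·a + 0.285·b = 2.1
P₂O₅: 0.19·a + 0.05·b = 2.12
From row1: a = (2.1 − 0.285·b) / 0.13.
Into row2: 0.19·(2.1 − 0.285·b)/0.13 + 0.05·b = 2.12 → b = 2.58972, a = 10.4764.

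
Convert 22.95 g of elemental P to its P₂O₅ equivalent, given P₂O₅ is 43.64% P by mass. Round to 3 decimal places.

P₂O₅ = 22.95 / 0.4364 = 52.5894 g.

52.589 g P₂O₅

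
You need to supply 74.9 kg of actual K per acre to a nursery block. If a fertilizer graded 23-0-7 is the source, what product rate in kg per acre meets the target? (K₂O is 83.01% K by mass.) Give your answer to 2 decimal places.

As K₂O: 74.9 / 0.8301 = 90.2301 kg per acre.
Product per acre = 90.2301 / 7% = 1289.001 kg.

1289.00 kg of product per acre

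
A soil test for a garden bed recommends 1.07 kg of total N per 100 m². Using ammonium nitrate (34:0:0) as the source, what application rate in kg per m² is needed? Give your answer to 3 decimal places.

Product per 100 m² = 1.07 / 34% = 3.14706 kg.
Convert to per m²: 3.14706 × 0.01 = 0.0314706 kg.

0.031 kg of product per sq m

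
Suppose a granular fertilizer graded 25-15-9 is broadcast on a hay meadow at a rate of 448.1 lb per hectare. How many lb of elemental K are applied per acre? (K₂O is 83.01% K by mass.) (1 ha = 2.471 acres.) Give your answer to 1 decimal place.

K₂O per hectare = 448.1 × 9% = 40.329 lb.
Elemental K = 40.329 × 0.8301 = 33.4771 lb per hectare.
Convert to per acre: 33.4771 × 0.404694 = 13.548 lb.

13.5 lb K per acre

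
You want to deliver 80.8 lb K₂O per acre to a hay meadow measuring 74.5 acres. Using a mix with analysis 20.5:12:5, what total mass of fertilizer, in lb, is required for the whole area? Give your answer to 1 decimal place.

120392.0 lb

Product per acre = 80.8 / 5% = 1616 lb.
Total product = 1616 × 74.5 = 120392 lb.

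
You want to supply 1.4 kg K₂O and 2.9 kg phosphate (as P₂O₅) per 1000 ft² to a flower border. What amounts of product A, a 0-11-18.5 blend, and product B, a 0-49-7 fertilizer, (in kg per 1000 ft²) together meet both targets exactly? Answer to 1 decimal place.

5.8 kg product A, 4.6 kg product B

Per-1000 ft² balance (a = product A, b = product B):
K₂O: 0.185·a + 0.07·b = 1.4
P₂O₅: 0.11·a + 0.49·b = 2.9
Solving simultaneously: a = 5.82278, b = 4.61121.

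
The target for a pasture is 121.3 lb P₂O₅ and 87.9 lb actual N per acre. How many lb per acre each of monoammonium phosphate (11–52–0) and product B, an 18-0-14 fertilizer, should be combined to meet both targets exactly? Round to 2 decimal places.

233.27 lb monoammonium phosphate, 345.78 lb product B

Let a = lb of monoammonium phosphate, b = lb of product B (per acre).
P₂O₅: 0.52·a + 0·b = 121.3
N: 0.11·a + 0.18·b = 87.9
Eliminate b: (row1) − 0/0.18·(row2) → 0.52·a = 121.3, so a = 233.269.
Then b = (87.9 − 0.11·233.269) / 0.18 = 345.7799.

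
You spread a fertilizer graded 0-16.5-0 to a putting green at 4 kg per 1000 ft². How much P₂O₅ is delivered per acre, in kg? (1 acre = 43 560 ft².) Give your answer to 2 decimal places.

P₂O₅ per 1000 ft² = 4 × 16.5% = 0.66 kg.
Convert to per acre: 0.66 × 43.56 = 28.7496 kg.

28.75 kg P₂O₅ per acre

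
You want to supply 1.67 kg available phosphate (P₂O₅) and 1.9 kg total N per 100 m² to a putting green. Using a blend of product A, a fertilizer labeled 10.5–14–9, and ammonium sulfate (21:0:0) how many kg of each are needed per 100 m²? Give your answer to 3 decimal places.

11.929 kg product A, 3.083 kg ammonium sulfate

Per-100 m² balance (a = product A, b = ammonium sulfate):
P₂O₅: 0.14·a + 0·b = 1.67
N: 0.105·a + 0.21·b = 1.9
Eliminate a: (row1) − 0.14/0.105·(row2) → -0.28·b = -0.863333, so b = 3.08333.
Back-substitute: a = (1.67 − 0·3.08333) / 0.14 = 11.9286.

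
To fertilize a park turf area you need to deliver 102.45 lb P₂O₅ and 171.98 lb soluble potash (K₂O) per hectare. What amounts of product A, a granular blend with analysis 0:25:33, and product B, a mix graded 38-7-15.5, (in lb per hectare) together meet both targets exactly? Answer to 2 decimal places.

Let a = lb of product A, b = lb of product B (per hectare).
P₂O₅: 0.25·a + 0.07·b = 102.45
K₂O: 0.33·a + 0.155·b = 171.98
Solving simultaneously: a = 245.441, b = 586.997.

245.44 lb product A, 587.00 lb product B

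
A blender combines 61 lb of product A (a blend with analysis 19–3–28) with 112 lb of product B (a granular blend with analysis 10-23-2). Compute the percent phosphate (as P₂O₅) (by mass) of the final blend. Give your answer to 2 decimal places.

15.95% P₂O₅

Total mass = 61 + 112 = 173 lb.
P₂O₅ mass = 3%×61 + 23%×112 = 27.59 lb.
% P₂O₅ = 27.59 / 173 = 15.948%.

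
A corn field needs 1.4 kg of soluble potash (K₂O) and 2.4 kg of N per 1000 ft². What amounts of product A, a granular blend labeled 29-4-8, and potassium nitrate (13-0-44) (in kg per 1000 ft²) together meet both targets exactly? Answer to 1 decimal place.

7.5 kg product A, 1.8 kg potassium nitrate

With a, b = kg per 1000 ft² of product A and potassium nitrate:
K₂O: 0.08·a + 0.44·b = 1.4
N: 0.29·a + 0.13·b = 2.4
From row1: a = (1.4 − 0.44·b) / 0.08.
Into row2: 0.29·(1.4 − 0.44·b)/0.08 + 0.13·b = 2.4 → b = 1.82594, a = 7.45734.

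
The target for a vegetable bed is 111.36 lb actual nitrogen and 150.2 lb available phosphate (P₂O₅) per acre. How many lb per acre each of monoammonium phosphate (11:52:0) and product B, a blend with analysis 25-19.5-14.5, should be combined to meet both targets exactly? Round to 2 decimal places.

145.88 lb monoammonium phosphate, 381.25 lb product B

Let a = lb of monoammonium phosphate, b = lb of product B (per acre).
N: 0.11·a + 0.25·b = 111.36
P₂O₅: 0.52·a + 0.195·b = 150.2
Eliminate a: (row1) − 0.11/0.52·(row2) → 0.20875·b = 79.5869, so b = 381.2547.
Back-substitute: a = (111.36 − 0.25·381.2547) / 0.11 = 145.876.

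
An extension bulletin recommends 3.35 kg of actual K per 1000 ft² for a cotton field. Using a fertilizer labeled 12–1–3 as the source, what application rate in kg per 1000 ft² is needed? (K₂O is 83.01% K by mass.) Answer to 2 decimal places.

As K₂O: 3.35 / 0.8301 = 4.03566 kg per 1000 ft².
Product per 1000 ft² = 4.03566 / 3% = 134.522 kg.

134.52 kg of product per thousand sq ft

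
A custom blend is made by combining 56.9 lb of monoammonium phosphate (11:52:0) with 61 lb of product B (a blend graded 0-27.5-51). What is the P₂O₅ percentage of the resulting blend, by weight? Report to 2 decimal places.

39.32% P₂O₅

Total mass = 56.9 + 61 = 117.9 lb.
P₂O₅ mass = 52%×56.9 + 27.5%×61 = 46.363 lb.
% P₂O₅ = 46.363 / 117.9 = 39.324%.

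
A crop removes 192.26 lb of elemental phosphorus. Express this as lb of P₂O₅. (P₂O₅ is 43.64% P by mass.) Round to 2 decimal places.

440.56 lb P₂O₅

P₂O₅ = 192.26 / 0.4364 = 440.559 lb.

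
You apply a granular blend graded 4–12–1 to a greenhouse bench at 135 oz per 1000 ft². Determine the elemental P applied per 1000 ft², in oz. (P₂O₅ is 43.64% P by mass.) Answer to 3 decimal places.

7.070 oz P per thousand sq ft

P₂O₅ per 1000 ft² = 135 × 12% = 16.2 oz.
Elemental P = 16.2 × 0.4364 = 7.06968 oz per 1000 ft².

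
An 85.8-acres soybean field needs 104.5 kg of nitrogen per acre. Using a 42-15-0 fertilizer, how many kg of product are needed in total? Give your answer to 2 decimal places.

21347.86 kg

Product per acre = 104.5 / 42% = 248.81 kg.
Total product = 248.81 × 85.8 = 21347.857 kg.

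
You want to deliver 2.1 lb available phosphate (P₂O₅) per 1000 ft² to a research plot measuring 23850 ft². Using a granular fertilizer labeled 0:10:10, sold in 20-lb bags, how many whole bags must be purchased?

Product per 1000 ft² = 2.1 / 10% = 21 lb.
Total product = 21 × 23850 / 1000 = 500.85 lb.
Bags = ⌈500.85 / 20⌉ = 26.

26 bags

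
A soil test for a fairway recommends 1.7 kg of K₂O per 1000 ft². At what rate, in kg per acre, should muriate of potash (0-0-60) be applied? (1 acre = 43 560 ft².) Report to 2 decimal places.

Product per 1000 ft² = 1.7 / 60% = 2.83333 kg.
Convert to per acre: 2.83333 × 43.56 = 123.42 kg.

123.42 kg of product per acre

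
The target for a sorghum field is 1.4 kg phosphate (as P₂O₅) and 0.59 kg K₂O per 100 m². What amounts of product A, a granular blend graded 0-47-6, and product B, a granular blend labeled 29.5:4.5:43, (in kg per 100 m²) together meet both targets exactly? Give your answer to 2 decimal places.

Let a = kg of product A, b = kg of product B (per 100 m²).
P₂O₅: 0.47·a + 0.045·b = 1.4
K₂O: 0.06·a + 0.43·b = 0.59
From row1: a = (1.4 − 0.045·b) / 0.47.
Into row2: 0.06·(1.4 − 0.045·b)/0.47 + 0.43·b = 0.59 → b = 0.969408, a = 2.88591.

2.89 kg product A, 0.97 kg product B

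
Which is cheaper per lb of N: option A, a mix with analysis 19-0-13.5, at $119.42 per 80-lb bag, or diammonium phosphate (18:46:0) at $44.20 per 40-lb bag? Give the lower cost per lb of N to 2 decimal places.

option A: N per bag = 80 × 19% = 15.2 lb; cost = 119.42 / 15.2 = $7.8566/lb N.
diammonium phosphate: N per bag = 40 × 18% = 7.2 lb; cost = 44.20 / 7.2 = $6.1389/lb N.
diammonium phosphate is cheaper.

$6.14 per lb N (diammonium phosphate)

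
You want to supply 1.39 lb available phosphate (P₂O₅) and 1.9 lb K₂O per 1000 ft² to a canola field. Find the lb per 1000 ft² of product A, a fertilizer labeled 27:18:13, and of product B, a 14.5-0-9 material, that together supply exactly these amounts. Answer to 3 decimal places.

7.722 lb product A, 9.957 lb product B

With a, b = lb per 1000 ft² of product A and product B:
P₂O₅: 0.18·a + 0·b = 1.39
K₂O: 0.13·a + 0.09·b = 1.9
Eliminate b: (row1) − 0/0.09·(row2) → 0.18·a = 1.39, so a = 7.72222.
Then b = (1.9 − 0.13·7.72222) / 0.09 = 9.95679.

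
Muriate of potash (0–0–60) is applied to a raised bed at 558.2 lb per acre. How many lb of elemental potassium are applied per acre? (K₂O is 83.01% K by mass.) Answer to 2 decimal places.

278.02 lb K per acre

K₂O per acre = 558.2 × 60% = 334.92 lb.
Elemental K = 334.92 × 0.8301 = 278.017 lb per acre.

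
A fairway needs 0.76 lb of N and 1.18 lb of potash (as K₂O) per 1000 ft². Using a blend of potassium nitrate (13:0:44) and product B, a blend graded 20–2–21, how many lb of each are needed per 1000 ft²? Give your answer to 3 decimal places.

1.259 lb potassium nitrate, 2.982 lb product B

Per-1000 ft² balance (a = potassium nitrate, b = product B):
N: 0.13·a + 0.2·b = 0.76
K₂O: 0.44·a + 0.21·b = 1.18
From row1: a = (0.76 − 0.2·b) / 0.13.
Into row2: 0.44·(0.76 − 0.2·b)/0.13 + 0.21·b = 1.18 → b = 2.98188, a = 1.25865.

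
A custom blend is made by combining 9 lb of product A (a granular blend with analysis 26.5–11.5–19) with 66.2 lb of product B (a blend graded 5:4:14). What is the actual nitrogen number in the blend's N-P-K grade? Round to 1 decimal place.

Total mass = 9 + 66.2 = 75.2 lb.
N mass = 26.5%×9 + 5%×66.2 = 5.695 lb.
% N = 5.695 / 75.2 = 7.57314%.

7.6% N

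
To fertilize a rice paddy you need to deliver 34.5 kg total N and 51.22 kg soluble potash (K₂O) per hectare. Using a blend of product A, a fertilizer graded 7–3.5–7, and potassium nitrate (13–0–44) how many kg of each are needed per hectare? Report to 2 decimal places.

392.69 kg product A, 53.94 kg potassium nitrate

With a, b = kg per hectare of product A and potassium nitrate:
N: 0.07·a + 0.13·b = 34.5
K₂O: 0.07·a + 0.44·b = 51.22
Eliminate b: (row1) − 0.13/0.44·(row2) → 0.0493182·a = 19.3668, so a = 392.691.
Then b = (51.22 − 0.07·392.691) / 0.44 = 53.9355.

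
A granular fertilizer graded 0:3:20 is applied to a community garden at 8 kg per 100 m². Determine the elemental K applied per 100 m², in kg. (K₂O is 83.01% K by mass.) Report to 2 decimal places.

K₂O per 100 m² = 8 × 20% = 1.6 kg.
Elemental K = 1.6 × 0.8301 = 1.32816 kg per 100 m².

1.33 kg K per hundred sq m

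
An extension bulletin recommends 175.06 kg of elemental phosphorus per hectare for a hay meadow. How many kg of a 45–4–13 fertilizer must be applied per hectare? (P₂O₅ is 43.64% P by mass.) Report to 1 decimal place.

10028.6 kg of product per hectare

As P₂O₅: 175.06 / 0.4364 = 401.146 kg per hectare.
Product per hectare = 401.146 / 4% = 10028.64 kg.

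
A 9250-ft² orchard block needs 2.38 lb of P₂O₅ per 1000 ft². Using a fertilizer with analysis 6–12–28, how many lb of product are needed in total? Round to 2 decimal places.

Product per 1000 ft² = 2.38 / 12% = 19.8333 lb.
Total product = 19.8333 × 9250 / 1000 = 183.458 lb.

183.46 lb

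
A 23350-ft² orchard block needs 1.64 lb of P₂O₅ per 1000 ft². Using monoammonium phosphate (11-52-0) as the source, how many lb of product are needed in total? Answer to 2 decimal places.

Product per 1000 ft² = 1.64 / 52% = 3.15385 lb.
Total product = 3.15385 × 23350 / 1000 = 73.6423 lb.

73.64 lb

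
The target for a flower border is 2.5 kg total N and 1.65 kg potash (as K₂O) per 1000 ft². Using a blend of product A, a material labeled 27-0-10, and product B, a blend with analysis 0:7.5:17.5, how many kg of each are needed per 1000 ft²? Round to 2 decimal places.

With a, b = kg per 1000 ft² of product A and product B:
N: 0.27·a + 0·b = 2.5
K₂O: 0.1·a + 0.175·b = 1.65
Solving simultaneously: a = 9.25926, b = 4.13757.

9.26 kg product A, 4.14 kg product B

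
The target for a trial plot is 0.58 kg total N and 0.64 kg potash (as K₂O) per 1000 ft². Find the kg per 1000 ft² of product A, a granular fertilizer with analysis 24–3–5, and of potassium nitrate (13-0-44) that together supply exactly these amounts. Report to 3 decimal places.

1.736 kg product A, 1.257 kg potassium nitrate

Let a = kg of product A, b = kg of potassium nitrate (per 1000 ft²).
N: 0.24·a + 0.13·b = 0.58
K₂O: 0.05·a + 0.44·b = 0.64
From row1: a = (0.58 − 0.13·b) / 0.24.
Into row2: 0.05·(0.58 − 0.13·b)/0.24 + 0.44·b = 0.64 → b = 1.25732, a = 1.73562.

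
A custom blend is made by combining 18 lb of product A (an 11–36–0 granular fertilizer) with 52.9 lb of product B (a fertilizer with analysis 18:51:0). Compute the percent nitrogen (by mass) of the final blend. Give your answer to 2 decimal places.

16.22% N

Total mass = 18 + 52.9 = 70.9 lb.
N mass = 11%×18 + 18%×52.9 = 11.502 lb.
% N = 11.502 / 70.9 = 16.2228%.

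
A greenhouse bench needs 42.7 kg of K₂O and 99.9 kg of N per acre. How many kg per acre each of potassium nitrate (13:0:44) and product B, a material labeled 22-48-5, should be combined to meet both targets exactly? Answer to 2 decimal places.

48.72 kg potassium nitrate, 425.30 kg product B

Let a = kg of potassium nitrate, b = kg of product B (per acre).
K₂O: 0.44·a + 0.05·b = 42.7
N: 0.13·a + 0.22·b = 99.9
From row1: a = (42.7 − 0.05·b) / 0.44.
Into row2: 0.13·(42.7 − 0.05·b)/0.44 + 0.22·b = 99.9 → b = 425.3045, a = 48.7154.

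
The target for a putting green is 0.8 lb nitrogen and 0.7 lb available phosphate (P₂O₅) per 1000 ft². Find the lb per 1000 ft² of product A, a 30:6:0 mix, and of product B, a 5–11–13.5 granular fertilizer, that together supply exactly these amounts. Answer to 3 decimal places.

1.767 lb product A, 5.400 lb product B

With a, b = lb per 1000 ft² of product A and product B:
N: 0.3·a + 0.05·b = 0.8
P₂O₅: 0.06·a + 0.11·b = 0.7
From row1: a = (0.8 − 0.05·b) / 0.3.
Into row2: 0.06·(0.8 − 0.05·b)/0.3 + 0.11·b = 0.7 → b = 5.4, a = 1.76667.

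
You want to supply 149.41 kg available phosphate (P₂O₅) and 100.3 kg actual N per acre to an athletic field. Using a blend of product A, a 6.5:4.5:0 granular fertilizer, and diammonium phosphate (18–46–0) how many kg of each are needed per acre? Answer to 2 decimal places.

882.76 kg product A, 238.45 kg diammonium phosphate

Per-acre balance (a = product A, b = diammonium phosphate):
P₂O₅: 0.045·a + 0.46·b = 149.41
N: 0.065·a + 0.18·b = 100.3
Solving simultaneously: a = 882.761, b = 238.447.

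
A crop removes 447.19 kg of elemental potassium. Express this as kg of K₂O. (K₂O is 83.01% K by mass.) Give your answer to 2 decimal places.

538.72 kg K₂O

K₂O = 447.19 / 0.8301 = 538.718 kg.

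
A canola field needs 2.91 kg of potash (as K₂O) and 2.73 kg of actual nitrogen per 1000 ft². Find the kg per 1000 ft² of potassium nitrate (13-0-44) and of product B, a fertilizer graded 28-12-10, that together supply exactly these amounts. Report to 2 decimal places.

4.92 kg potassium nitrate, 7.47 kg product B

Per-1000 ft² balance (a = potassium nitrate, b = product B):
K₂O: 0.44·a + 0.1·b = 2.91
N: 0.13·a + 0.28·b = 2.73
Solving simultaneously: a = 4.91652, b = 7.46733.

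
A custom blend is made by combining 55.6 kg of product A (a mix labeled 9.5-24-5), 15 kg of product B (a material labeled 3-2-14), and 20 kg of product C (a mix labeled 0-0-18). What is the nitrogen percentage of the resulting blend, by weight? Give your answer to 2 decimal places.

Total mass = 55.6 + 15 + 20 = 90.6 kg.
N mass = 9.5%×55.6 + 3%×15 + 0%×20 = 5.732 kg.
% N = 5.732 / 90.6 = 6.32671%.

6.33% N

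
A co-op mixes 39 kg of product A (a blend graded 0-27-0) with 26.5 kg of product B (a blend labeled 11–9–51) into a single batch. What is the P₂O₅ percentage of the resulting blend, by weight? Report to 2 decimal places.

Total mass = 39 + 26.5 = 65.5 kg.
P₂O₅ mass = 27%×39 + 9%×26.5 = 12.915 kg.
% P₂O₅ = 12.915 / 65.5 = 19.7176%.

19.72% P₂O₅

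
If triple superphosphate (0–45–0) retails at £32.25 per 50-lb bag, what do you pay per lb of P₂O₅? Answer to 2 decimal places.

P₂O₅ in bag = 50 × 45% = 22.5 lb.
Cost per lb P₂O₅ = £32.25 / 22.5 = £1.4333.

£1.43 per lb P₂O₅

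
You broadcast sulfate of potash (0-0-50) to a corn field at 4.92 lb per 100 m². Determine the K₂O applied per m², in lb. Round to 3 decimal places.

0.025 lb K₂O per sq m

K₂O per 100 m² = 4.92 × 50% = 2.46 lb.
Convert to per m²: 2.46 × 0.01 = 0.0246 lb.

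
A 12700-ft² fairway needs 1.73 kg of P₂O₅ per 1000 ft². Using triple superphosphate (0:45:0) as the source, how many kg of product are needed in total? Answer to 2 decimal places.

48.82 kg

Product per 1000 ft² = 1.73 / 45% = 3.84444 kg.
Total product = 3.84444 × 12700 / 1000 = 48.8244 kg.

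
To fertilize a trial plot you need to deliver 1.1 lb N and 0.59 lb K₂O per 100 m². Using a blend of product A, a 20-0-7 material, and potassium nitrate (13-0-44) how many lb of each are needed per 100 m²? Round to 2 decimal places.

5.16 lb product A, 0.52 lb potassium nitrate

Let a = lb of product A, b = lb of potassium nitrate (per 100 m²).
N: 0.2·a + 0.13·b = 1.1
K₂O: 0.07·a + 0.44·b = 0.59
From row1: a = (1.1 − 0.13·b) / 0.2.
Into row2: 0.07·(1.1 − 0.13·b)/0.2 + 0.44·b = 0.59 → b = 0.519645, a = 5.16223.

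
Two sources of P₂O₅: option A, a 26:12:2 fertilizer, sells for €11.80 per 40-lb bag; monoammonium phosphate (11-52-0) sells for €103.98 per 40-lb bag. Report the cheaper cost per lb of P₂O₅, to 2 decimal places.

€2.46 per lb P₂O₅ (option A)

option A: P₂O₅ per bag = 40 × 12% = 4.8 lb; cost = 11.80 / 4.8 = €2.4583/lb P₂O₅.
monoammonium phosphate: P₂O₅ per bag = 40 × 52% = 20.8 lb; cost = 103.98 / 20.8 = €4.9990/lb P₂O₅.
option A is cheaper.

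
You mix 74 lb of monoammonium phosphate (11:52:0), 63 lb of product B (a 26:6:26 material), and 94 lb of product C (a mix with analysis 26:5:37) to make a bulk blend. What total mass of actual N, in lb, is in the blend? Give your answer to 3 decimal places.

48.960 lb N

N mass = 11%×74 + 26%×63 + 26%×94 = 48.96 lb.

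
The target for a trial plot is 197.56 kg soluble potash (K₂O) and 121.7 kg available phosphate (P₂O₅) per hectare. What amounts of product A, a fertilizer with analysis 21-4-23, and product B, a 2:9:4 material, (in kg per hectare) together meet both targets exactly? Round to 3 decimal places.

Per-hectare balance (a = product A, b = product B):
K₂O: 0.23·a + 0.04·b = 197.56
P₂O₅: 0.04·a + 0.09·b = 121.7
Solving simultaneously: a = 676.0419, b = 1051.7592.

676.042 kg product A, 1051.759 kg product B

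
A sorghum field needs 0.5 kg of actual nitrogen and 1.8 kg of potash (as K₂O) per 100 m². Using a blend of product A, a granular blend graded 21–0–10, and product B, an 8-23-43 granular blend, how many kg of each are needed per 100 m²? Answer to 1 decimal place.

0.9 kg product A, 4.0 kg product B

Per-100 m² balance (a = product A, b = product B):
N: 0.21·a + 0.08·b = 0.5
K₂O: 0.1·a + 0.43·b = 1.8
Eliminate b: (row1) − 0.08/0.43·(row2) → 0.191395·a = 0.165116, so a = 0.862697.
Then b = (1.8 − 0.1·0.862697) / 0.43 = 3.98542.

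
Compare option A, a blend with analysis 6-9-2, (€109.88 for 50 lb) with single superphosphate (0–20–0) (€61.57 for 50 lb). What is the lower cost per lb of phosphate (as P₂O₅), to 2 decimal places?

option A: P₂O₅ per bag = 50 × 9% = 4.5 lb; cost = 109.88 / 4.5 = €24.4178/lb P₂O₅.
single superphosphate: P₂O₅ per bag = 50 × 20% = 10 lb; cost = 61.57 / 10 = €6.1570/lb P₂O₅.
single superphosphate is cheaper.

€6.16 per lb P₂O₅ (single superphosphate)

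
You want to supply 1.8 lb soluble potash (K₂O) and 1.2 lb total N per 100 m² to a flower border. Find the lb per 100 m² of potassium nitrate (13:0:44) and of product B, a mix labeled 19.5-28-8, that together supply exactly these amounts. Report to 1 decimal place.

3.4 lb potassium nitrate, 3.9 lb product B

With a, b = lb per 100 m² of potassium nitrate and product B:
K₂O: 0.44·a + 0.08·b = 1.8
N: 0.13·a + 0.195·b = 1.2
Eliminate a: (row1) − 0.44/0.13·(row2) → -0.58·b = -2.26154, so b = 3.8992.
Back-substitute: a = (1.8 − 0.08·3.8992) / 0.44 = 3.38196.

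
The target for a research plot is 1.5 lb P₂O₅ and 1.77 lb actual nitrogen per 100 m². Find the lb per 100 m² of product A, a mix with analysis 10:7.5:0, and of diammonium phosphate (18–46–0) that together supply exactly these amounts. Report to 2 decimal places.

16.74 lb product A, 0.53 lb diammonium phosphate

Let a = lb of product A, b = lb of diammonium phosphate (per 100 m²).
P₂O₅: 0.075·a + 0.46·b = 1.5
N: 0.1·a + 0.18·b = 1.77
Eliminate a: (row1) − 0.075/0.1·(row2) → 0.325·b = 0.1725, so b = 0.530769.
Back-substitute: a = (1.5 − 0.46·0.530769) / 0.075 = 16.7446.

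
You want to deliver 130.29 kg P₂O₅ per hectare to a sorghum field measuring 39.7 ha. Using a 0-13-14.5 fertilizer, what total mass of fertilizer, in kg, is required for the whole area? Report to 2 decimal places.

39788.56 kg

Product per hectare = 130.29 / 13% = 1002.23 kg.
Total product = 1002.23 × 39.7 = 39788.562 kg.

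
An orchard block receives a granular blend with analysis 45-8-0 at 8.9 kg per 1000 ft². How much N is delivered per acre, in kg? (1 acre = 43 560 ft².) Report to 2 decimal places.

nitrogen per 1000 ft² = 8.9 × 45% = 4.005 kg.
Convert to per acre: 4.005 × 43.56 = 174.458 kg.

174.46 kg N per acre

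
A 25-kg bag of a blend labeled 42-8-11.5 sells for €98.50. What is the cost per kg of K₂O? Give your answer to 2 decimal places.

K₂O in bag = 25 × 11.5% = 2.875 kg.
Cost per kg K₂O = €98.50 / 2.875 = €34.2609.

€34.26 per kg K₂O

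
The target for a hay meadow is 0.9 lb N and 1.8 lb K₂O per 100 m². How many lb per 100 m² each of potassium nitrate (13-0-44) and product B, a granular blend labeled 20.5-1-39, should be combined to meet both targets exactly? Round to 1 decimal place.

With a, b = lb per 100 m² of potassium nitrate and product B:
N: 0.13·a + 0.205·b = 0.9
K₂O: 0.44·a + 0.39·b = 1.8
From row1: a = (0.9 − 0.205·b) / 0.13.
Into row2: 0.44·(0.9 − 0.205·b)/0.13 + 0.39·b = 1.8 → b = 4.10127, a = 0.455696.

0.5 lb potassium nitrate, 4.1 lb product B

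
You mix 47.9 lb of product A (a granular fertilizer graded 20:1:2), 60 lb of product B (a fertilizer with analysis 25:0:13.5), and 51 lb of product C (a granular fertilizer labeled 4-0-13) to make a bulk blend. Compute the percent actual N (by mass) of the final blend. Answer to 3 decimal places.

Total mass = 47.9 + 60 + 51 = 158.9 lb.
N mass = 20%×47.9 + 25%×60 + 4%×51 = 26.62 lb.
% N = 26.62 / 158.9 = 16.7527%.

16.753% N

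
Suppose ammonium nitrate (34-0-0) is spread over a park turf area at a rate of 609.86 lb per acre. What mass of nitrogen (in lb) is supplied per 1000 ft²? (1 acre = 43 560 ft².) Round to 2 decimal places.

nitrogen per acre = 609.86 × 34% = 207.352 lb.
Convert to per 1000 ft²: 207.352 × 0.0229568 = 4.76016 lb.

4.76 lb N per thousand sq ft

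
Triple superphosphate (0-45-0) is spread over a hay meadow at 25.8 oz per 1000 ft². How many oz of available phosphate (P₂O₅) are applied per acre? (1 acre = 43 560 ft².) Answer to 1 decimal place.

P₂O₅ per 1000 ft² = 25.8 × 45% = 11.61 oz.
Convert to per acre: 11.61 × 43.56 = 505.732 oz.

505.7 oz P₂O₅ per acre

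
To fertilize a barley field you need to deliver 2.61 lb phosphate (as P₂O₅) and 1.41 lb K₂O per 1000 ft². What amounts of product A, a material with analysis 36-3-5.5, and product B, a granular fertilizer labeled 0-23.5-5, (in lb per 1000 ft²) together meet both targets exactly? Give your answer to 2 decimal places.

17.58 lb product A, 8.86 lb product B

Per-1000 ft² balance (a = product A, b = product B):
P₂O₅: 0.03·a + 0.235·b = 2.61
K₂O: 0.055·a + 0.05·b = 1.41
Solving simultaneously: a = 17.5799, b = 8.86214.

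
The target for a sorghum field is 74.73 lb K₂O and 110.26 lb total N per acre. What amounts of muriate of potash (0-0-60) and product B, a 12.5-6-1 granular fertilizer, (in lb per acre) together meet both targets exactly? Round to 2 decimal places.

Per-acre balance (a = muriate of potash, b = product B):
K₂O: 0.6·a + 0.01·b = 74.73
N: 0·a + 0.125·b = 110.26
Solving simultaneously: a = 109.849, b = 882.08.

109.85 lb muriate of potash, 882.08 lb product B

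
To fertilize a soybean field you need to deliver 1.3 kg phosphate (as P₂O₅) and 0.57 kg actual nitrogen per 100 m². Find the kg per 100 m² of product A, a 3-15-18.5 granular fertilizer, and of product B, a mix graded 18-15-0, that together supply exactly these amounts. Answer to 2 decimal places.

6.60 kg product A, 2.07 kg product B

Let a = kg of product A, b = kg of product B (per 100 m²).
P₂O₅: 0.15·a + 0.15·b = 1.3
N: 0.03·a + 0.18·b = 0.57
Eliminate b: (row1) − 0.15/0.18·(row2) → 0.125·a = 0.825, so a = 6.6.
Then b = (0.57 − 0.03·6.6) / 0.18 = 2.06667.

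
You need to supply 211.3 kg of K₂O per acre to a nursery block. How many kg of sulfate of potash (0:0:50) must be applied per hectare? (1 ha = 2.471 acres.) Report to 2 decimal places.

1044.24 kg of product per hectare

Product per acre = 211.3 / 50% = 422.6 kg.
Convert to per hectare: 422.6 × 2.471 = 1044.2446 kg.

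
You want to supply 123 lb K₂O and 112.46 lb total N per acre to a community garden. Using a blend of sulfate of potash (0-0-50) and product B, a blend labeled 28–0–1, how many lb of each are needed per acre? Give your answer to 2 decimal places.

With a, b = lb per acre of sulfate of potash and product B:
K₂O: 0.5·a + 0.01·b = 123
N: 0·a + 0.28·b = 112.46
Solving simultaneously: a = 237.967, b = 401.643.

237.97 lb sulfate of potash, 401.64 lb product B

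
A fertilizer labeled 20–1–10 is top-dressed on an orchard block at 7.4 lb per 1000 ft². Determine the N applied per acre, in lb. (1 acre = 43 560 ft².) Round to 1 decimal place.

64.5 lb N per acre

nitrogen per 1000 ft² = 7.4 × 20% = 1.48 lb.
Convert to per acre: 1.48 × 43.56 = 64.4688 lb.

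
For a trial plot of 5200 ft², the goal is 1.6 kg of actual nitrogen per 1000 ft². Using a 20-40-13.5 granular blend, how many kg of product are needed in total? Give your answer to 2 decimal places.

41.60 kg

Product per 1000 ft² = 1.6 / 20% = 8 kg.
Total product = 8 × 5200 / 1000 = 41.6 kg.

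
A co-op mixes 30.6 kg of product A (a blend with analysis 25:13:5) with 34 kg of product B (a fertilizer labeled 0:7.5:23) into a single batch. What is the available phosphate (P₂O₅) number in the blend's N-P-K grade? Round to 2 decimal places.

Total mass = 30.6 + 34 = 64.6 kg.
P₂O₅ mass = 13%×30.6 + 7.5%×34 = 6.528 kg.
% P₂O₅ = 6.528 / 64.6 = 10.1053%.

10.11% P₂O₅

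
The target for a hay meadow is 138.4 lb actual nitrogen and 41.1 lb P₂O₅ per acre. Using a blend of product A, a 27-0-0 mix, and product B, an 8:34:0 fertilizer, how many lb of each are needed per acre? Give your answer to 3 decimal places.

Per-acre balance (a = product A, b = product B):
N: 0.27·a + 0.08·b = 138.4
P₂O₅: 0·a + 0.34·b = 41.1
Solving simultaneously: a = 476.7756, b = 120.8824.

476.776 lb product A, 120.882 lb product B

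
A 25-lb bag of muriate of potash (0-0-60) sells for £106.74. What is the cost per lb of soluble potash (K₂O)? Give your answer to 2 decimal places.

£7.12 per lb K₂O

K₂O in bag = 25 × 60% = 15 lb.
Cost per lb K₂O = £106.74 / 15 = £7.1160.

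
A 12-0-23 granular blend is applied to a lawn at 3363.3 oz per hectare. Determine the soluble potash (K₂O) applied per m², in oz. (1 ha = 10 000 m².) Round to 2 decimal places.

0.08 oz K₂O per sq m

K₂O per hectare = 3363.3 × 23% = 773.559 oz.
Convert to per m²: 773.559 × 0.0001 = 0.0773559 oz.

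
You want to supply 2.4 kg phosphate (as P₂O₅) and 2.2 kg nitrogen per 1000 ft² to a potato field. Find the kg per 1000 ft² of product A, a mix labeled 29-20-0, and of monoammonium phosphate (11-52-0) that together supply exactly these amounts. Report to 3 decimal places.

6.832 kg product A, 1.988 kg monoammonium phosphate

Let a = kg of product A, b = kg of monoammonium phosphate (per 1000 ft²).
P₂O₅: 0.2·a + 0.52·b = 2.4
N: 0.29·a + 0.11·b = 2.2
Solving simultaneously: a = 6.8323, b = 1.98758.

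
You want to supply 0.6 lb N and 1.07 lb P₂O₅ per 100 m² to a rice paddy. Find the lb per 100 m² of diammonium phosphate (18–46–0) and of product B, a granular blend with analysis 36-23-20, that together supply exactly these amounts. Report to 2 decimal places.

1.99 lb diammonium phosphate, 0.67 lb product B

Let a = lb of diammonium phosphate, b = lb of product B (per 100 m²).
N: 0.18·a + 0.36·b = 0.6
P₂O₅: 0.46·a + 0.23·b = 1.07
Eliminate a: (row1) − 0.18/0.46·(row2) → 0.27·b = 0.181304, so b = 0.671498.
Back-substitute: a = (0.6 − 0.36·0.671498) / 0.18 = 1.99034.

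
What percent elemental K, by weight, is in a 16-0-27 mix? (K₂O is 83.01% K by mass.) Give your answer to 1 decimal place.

22.4% K

%K = 27 × 0.8301 = 22.4127%.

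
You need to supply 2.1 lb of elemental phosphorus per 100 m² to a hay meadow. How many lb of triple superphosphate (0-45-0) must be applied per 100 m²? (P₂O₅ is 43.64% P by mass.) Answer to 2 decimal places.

10.69 lb of product per hundred sq m

As P₂O₅: 2.1 / 0.4364 = 4.8121 lb per 100 m².
Product per 100 m² = 4.8121 / 45% = 10.6936 lb.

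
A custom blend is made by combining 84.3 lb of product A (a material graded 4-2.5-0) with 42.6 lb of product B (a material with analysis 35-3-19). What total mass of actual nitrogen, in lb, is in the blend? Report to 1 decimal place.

18.3 lb N

N mass = 4%×84.3 + 35%×42.6 = 18.282 lb.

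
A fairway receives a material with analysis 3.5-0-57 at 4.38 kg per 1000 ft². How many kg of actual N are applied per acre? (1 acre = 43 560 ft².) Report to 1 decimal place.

nitrogen per 1000 ft² = 4.38 × 3.5% = 0.1533 kg.
Convert to per acre: 0.1533 × 43.56 = 6.67775 kg.

6.7 kg N per acre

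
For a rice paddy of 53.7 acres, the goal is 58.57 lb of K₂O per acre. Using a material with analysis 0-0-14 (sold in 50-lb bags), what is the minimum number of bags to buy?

450 bags

Product per acre = 58.57 / 14% = 418.357 lb.
Total product = 418.357 × 53.7 = 22465.8 lb.
Bags = ⌈22465.8 / 50⌉ = 450.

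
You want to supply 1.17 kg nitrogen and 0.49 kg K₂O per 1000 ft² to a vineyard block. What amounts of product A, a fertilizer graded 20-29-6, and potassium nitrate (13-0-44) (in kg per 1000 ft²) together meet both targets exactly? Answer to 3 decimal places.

Per-1000 ft² balance (a = product A, b = potassium nitrate):
N: 0.2·a + 0.13·b = 1.17
K₂O: 0.06·a + 0.44·b = 0.49
Eliminate a: (row1) − 0.2/0.06·(row2) → -1.33667·b = -0.463333, so b = 0.346633.
Back-substitute: a = (1.17 − 0.13·0.346633) / 0.2 = 5.62469.

5.625 kg product A, 0.347 kg potassium nitrate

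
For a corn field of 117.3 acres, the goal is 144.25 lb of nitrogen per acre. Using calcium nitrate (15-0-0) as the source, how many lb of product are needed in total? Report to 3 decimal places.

112803.500 lb

Product per acre = 144.25 / 15% = 961.667 lb.
Total product = 961.667 × 117.3 = 112803.5 lb.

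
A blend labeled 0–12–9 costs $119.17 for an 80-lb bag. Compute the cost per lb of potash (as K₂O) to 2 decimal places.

$16.55 per lb K₂O

K₂O in bag = 80 × 9% = 7.2 lb.
Cost per lb K₂O = $119.17 / 7.2 = $16.5514.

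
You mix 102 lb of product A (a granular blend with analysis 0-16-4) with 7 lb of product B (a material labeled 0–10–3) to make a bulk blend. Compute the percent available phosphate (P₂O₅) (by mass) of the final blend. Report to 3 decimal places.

Total mass = 102 + 7 = 109 lb.
P₂O₅ mass = 16%×102 + 10%×7 = 17.02 lb.
% P₂O₅ = 17.02 / 109 = 15.6147%.

15.615% P₂O₅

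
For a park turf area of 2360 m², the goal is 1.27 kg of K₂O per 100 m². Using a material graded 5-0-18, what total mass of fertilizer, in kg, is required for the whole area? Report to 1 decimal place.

Product per 100 m² = 1.27 / 18% = 7.05556 kg.
Total product = 7.05556 × 2360 / 100 = 166.511 kg.

166.5 kg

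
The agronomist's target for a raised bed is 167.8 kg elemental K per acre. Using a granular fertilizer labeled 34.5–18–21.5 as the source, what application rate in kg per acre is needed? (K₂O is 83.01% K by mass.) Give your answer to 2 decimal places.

As K₂O: 167.8 / 0.8301 = 202.144 kg per acre.
Product per acre = 202.144 / 21.5% = 940.206 kg.

940.21 kg of product per acre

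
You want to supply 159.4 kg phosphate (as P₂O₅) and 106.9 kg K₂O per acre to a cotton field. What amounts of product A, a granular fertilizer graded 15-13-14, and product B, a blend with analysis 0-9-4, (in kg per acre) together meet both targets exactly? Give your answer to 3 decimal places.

438.514 kg product A, 1137.703 kg product B

Let a = kg of product A, b = kg of product B (per acre).
P₂O₅: 0.13·a + 0.09·b = 159.4
K₂O: 0.14·a + 0.04·b = 106.9
From row1: a = (159.4 − 0.09·b) / 0.13.
Into row2: 0.14·(159.4 − 0.09·b)/0.13 + 0.04·b = 106.9 → b = 1137.7027, a = 438.5135.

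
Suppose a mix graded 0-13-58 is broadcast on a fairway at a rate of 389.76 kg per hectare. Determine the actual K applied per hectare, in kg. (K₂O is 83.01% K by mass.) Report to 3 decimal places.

K₂O per hectare = 389.76 × 58% = 226.061 kg.
Elemental K = 226.061 × 0.8301 = 187.6531 kg per hectare.

187.653 kg K per hectare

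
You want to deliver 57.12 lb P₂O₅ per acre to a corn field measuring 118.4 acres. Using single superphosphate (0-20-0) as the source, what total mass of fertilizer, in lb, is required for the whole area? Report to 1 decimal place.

33815.0 lb

Product per acre = 57.12 / 20% = 285.6 lb.
Total product = 285.6 × 118.4 = 33815.04 lb.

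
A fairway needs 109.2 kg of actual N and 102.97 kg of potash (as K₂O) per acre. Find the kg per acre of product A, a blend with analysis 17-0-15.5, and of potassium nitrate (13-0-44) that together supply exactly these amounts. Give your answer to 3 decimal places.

Per-acre balance (a = product A, b = potassium nitrate):
N: 0.17·a + 0.13·b = 109.2
K₂O: 0.155·a + 0.44·b = 102.97
From row1: a = (109.2 − 0.13·b) / 0.17.
Into row2: 0.155·(109.2 − 0.13·b)/0.17 + 0.44·b = 102.97 → b = 10.5929, a = 634.2525.

634.253 kg product A, 10.593 kg potassium nitrate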